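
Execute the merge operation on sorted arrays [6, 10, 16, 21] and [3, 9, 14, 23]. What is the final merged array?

Merging process:

Compare 6 vs 3: take 3 from right. Merged: [3]
Compare 6 vs 9: take 6 from left. Merged: [3, 6]
Compare 10 vs 9: take 9 from right. Merged: [3, 6, 9]
Compare 10 vs 14: take 10 from left. Merged: [3, 6, 9, 10]
Compare 16 vs 14: take 14 from right. Merged: [3, 6, 9, 10, 14]
Compare 16 vs 23: take 16 from left. Merged: [3, 6, 9, 10, 14, 16]
Compare 21 vs 23: take 21 from left. Merged: [3, 6, 9, 10, 14, 16, 21]
Append remaining from right: [23]. Merged: [3, 6, 9, 10, 14, 16, 21, 23]

Final merged array: [3, 6, 9, 10, 14, 16, 21, 23]
Total comparisons: 7

The merged array is [3, 6, 9, 10, 14, 16, 21, 23], requiring 7 comparisons. The merge step runs in O(n) time where n is the total number of elements.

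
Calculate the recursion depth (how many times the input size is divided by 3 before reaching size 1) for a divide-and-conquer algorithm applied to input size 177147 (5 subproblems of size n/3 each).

For divide and conquer with division factor 3:

Problem sizes at each level:
Level 0: 177147
Level 1: 59049
Level 2: 19683
Level 3: 6561
Level 4: 2187
Level 5: 729
Level 6: 243
Level 7: 81
Level 8: 27
Level 9: 9
Level 10: 3
Level 11: 1

The root is level 0 and the size-1 base case is level 11 (the tree spans levels 0 through 11, i.e. 12 levels counting the root), so the depth is the number of divisions: log_3(177147) = 11

The recursion tree depth is log_3(177147) = 11. At each level, the problem size is divided by 3, so it takes 11 divisions to reduce to a base case of size 1. The algorithm makes 5 recursive calls at each level.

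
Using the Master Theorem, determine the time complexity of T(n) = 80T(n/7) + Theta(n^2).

Master Theorem for T(n) = 80T(n/7) + O(n^2):

a = 80, b = 7, c = 2
log_b(a) = log_7(80) = 2.2519

Case 1: c = 2 < log_7(80) = 2.2519
T(n) = O(n^(log_7 80))

For T(n) = 80T(n/7) + O(n^2): log_7(80) = 2.2519. This is Case 1 of the Master Theorem (c < log_b(a), work dominated by leaves), giving O(n^(log_7 80)).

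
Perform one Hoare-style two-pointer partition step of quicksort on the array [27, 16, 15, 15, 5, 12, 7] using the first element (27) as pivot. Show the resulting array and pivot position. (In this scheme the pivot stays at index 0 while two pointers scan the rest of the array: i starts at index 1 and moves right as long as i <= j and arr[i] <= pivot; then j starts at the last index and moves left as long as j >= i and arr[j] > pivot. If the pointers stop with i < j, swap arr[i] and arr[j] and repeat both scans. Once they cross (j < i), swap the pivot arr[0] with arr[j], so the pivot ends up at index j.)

Hoare-style two-pointer partition with pivot = 27:

Initial array: [27, 16, 15, 15, 5, 12, 7]

Pointers start at i = 1, j = 6.
i ends at 7, j ends at 6: the pointers have crossed (j < i), so scanning stops.

Swap pivot arr[0] with arr[6] to place pivot at position 6: [7, 16, 15, 15, 5, 12, 27]
Pivot position: 6

After partitioning with pivot 27, the array becomes [7, 16, 15, 15, 5, 12, 27]. The pivot is placed at index 6. All elements to the left of the pivot are <= 27, and all elements to the right are > 27.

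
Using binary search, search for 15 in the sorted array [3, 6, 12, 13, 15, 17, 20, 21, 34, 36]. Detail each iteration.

Binary search for 15 in [3, 6, 12, 13, 15, 17, 20, 21, 34, 36]:

lo=0, hi=9, mid=4, arr[mid]=15 -> Found target at index 4!

Binary search finds 15 at index 4 after 1 comparisons. The search repeatedly halves the search space by comparing with the middle element.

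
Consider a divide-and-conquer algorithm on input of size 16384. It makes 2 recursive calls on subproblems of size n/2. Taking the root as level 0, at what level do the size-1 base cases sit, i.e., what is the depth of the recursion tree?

For divide and conquer with division factor 2:

Problem sizes at each level:
Level 0: 16384
Level 1: 8192
Level 2: 4096
Level 3: 2048
Level 4: 1024
Level 5: 512
Level 6: 256
Level 7: 128
Level 8: 64
Level 9: 32
Level 10: 16
Level 11: 8
Level 12: 4
Level 13: 2
Level 14: 1

The root is level 0 and the size-1 base case is level 14 (the tree spans levels 0 through 14, i.e. 15 levels counting the root), so the depth is the number of divisions: log_2(16384) = 14

The recursion tree depth is log_2(16384) = 14. At each level, the problem size is divided by 2, so it takes 14 divisions to reduce to a base case of size 1. The algorithm makes 2 recursive calls at each level.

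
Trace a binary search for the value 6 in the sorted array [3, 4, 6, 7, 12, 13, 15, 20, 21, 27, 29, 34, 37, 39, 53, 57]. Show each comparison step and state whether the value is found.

Binary search for 6 in [3, 4, 6, 7, 12, 13, 15, 20, 21, 27, 29, 34, 37, 39, 53, 57]:

lo=0, hi=15, mid=7, arr[mid]=20 -> 20 > 6, search left half
lo=0, hi=6, mid=3, arr[mid]=7 -> 7 > 6, search left half
lo=0, hi=2, mid=1, arr[mid]=4 -> 4 < 6, search right half
lo=2, hi=2, mid=2, arr[mid]=6 -> Found target at index 2!

Binary search finds 6 at index 2 after 4 comparisons. The search repeatedly halves the search space by comparing with the middle element.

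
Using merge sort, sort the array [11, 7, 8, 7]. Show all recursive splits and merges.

Merge sort trace:

Split: [11, 7, 8, 7] -> [11, 7] and [8, 7]
  Split: [11, 7] -> [11] and [7]
  Merge: [11] + [7] -> [7, 11]
  Split: [8, 7] -> [8] and [7]
  Merge: [8] + [7] -> [7, 8]
Merge: [7, 11] + [7, 8] -> [7, 7, 8, 11]

Final sorted array: [7, 7, 8, 11]

The merge sort proceeds by recursively splitting the array and merging sorted halves.
After all merges, the sorted array is [7, 7, 8, 11].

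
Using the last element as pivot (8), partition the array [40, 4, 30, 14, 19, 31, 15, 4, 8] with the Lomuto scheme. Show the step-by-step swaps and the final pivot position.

Lomuto partition with pivot = 8:

Initial array: [40, 4, 30, 14, 19, 31, 15, 4, 8]

arr[0]=40 > 8: no swap
arr[1]=4 <= 8: swap with position 0, array becomes [4, 40, 30, 14, 19, 31, 15, 4, 8]
arr[2]=30 > 8: no swap
arr[3]=14 > 8: no swap
arr[4]=19 > 8: no swap
arr[5]=31 > 8: no swap
arr[6]=15 > 8: no swap
arr[7]=4 <= 8: swap with position 1, array becomes [4, 4, 30, 14, 19, 31, 15, 40, 8]

Place pivot at position 2: [4, 4, 8, 14, 19, 31, 15, 40, 30]
Pivot position: 2

After partitioning with pivot 8, the array becomes [4, 4, 8, 14, 19, 31, 15, 40, 30]. The pivot is placed at index 2. All elements to the left of the pivot are <= 8, and all elements to the right are > 8.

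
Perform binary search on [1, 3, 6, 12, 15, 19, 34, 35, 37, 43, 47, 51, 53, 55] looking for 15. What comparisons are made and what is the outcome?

Binary search for 15 in [1, 3, 6, 12, 15, 19, 34, 35, 37, 43, 47, 51, 53, 55]:

lo=0, hi=13, mid=6, arr[mid]=34 -> 34 > 15, search left half
lo=0, hi=5, mid=2, arr[mid]=6 -> 6 < 15, search right half
lo=3, hi=5, mid=4, arr[mid]=15 -> Found target at index 4!

Binary search finds 15 at index 4 after 3 comparisons. The search repeatedly halves the search space by comparing with the middle element.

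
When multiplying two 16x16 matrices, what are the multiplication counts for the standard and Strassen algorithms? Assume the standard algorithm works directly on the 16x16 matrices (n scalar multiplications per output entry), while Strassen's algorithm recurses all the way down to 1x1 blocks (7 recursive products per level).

Matrix multiplication for 16x16 matrices:

Standard algorithm: 16^3 = 4096 multiplications
Strassen's algorithm: 7^(log2(16)) = 7^4 = 2401 multiplications
Savings: 4096 - 2401 = 1695 multiplications

Standard: 4096 multiplications (16^3). Strassen: 2401 multiplications (7^4). Strassen reduces 8 recursive multiplications to 7 at each level.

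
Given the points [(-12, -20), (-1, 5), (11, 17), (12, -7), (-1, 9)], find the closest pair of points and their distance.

Computing all pairwise distances among 5 points:

d((-12, -20), (-1, 5)) = 27.313
d((-12, -20), (11, 17)) = 43.566
d((-12, -20), (12, -7)) = 27.2947
d((-12, -20), (-1, 9)) = 31.0161
d((-1, 5), (11, 17)) = 16.9706
d((-1, 5), (12, -7)) = 17.6918
d((-1, 5), (-1, 9)) = 4.0 <-- minimum
d((11, 17), (12, -7)) = 24.0208
d((11, 17), (-1, 9)) = 14.4222
d((12, -7), (-1, 9)) = 20.6155

Closest pair: (-1, 5) and (-1, 9) with distance 4.0

The closest pair is (-1, 5) and (-1, 9) with Euclidean distance 4.0. For 5 points, brute-force pairwise comparison is shown above. For large n, the divide-and-conquer algorithm (sort by x, recurse on halves, check the dividing strip) achieves O(n log n).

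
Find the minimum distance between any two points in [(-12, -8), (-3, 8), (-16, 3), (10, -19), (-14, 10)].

Computing all pairwise distances among 5 points:

d((-12, -8), (-3, 8)) = 18.3576
d((-12, -8), (-16, 3)) = 11.7047
d((-12, -8), (10, -19)) = 24.5967
d((-12, -8), (-14, 10)) = 18.1108
d((-3, 8), (-16, 3)) = 13.9284
d((-3, 8), (10, -19)) = 29.9666
d((-3, 8), (-14, 10)) = 11.1803
d((-16, 3), (10, -19)) = 34.0588
d((-16, 3), (-14, 10)) = 7.2801 <-- minimum
d((10, -19), (-14, 10)) = 37.6431

Closest pair: (-16, 3) and (-14, 10) with distance 7.2801

The closest pair is (-16, 3) and (-14, 10) with Euclidean distance 7.2801. For 5 points, brute-force pairwise comparison is shown above. For large n, the divide-and-conquer algorithm (sort by x, recurse on halves, check the dividing strip) achieves O(n log n).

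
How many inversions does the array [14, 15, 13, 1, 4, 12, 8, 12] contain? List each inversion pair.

Finding inversions in [14, 15, 13, 1, 4, 12, 8, 12]:

(0, 2): arr[0]=14 > arr[2]=13
(0, 3): arr[0]=14 > arr[3]=1
(0, 4): arr[0]=14 > arr[4]=4
(0, 5): arr[0]=14 > arr[5]=12
(0, 6): arr[0]=14 > arr[6]=8
(0, 7): arr[0]=14 > arr[7]=12
(1, 2): arr[1]=15 > arr[2]=13
(1, 3): arr[1]=15 > arr[3]=1
(1, 4): arr[1]=15 > arr[4]=4
(1, 5): arr[1]=15 > arr[5]=12
(1, 6): arr[1]=15 > arr[6]=8
(1, 7): arr[1]=15 > arr[7]=12
(2, 3): arr[2]=13 > arr[3]=1
(2, 4): arr[2]=13 > arr[4]=4
(2, 5): arr[2]=13 > arr[5]=12
(2, 6): arr[2]=13 > arr[6]=8
(2, 7): arr[2]=13 > arr[7]=12
(5, 6): arr[5]=12 > arr[6]=8

Total inversions: 18

The array has 18 inversion(s): (0,2), (0,3), (0,4), (0,5), (0,6), (0,7), (1,2), (1,3), (1,4), (1,5), (1,6), (1,7), (2,3), (2,4), (2,5), (2,6), (2,7), (5,6). Each pair (i,j) satisfies i < j and arr[i] > arr[j].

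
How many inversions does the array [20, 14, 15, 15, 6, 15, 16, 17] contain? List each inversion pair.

Finding inversions in [20, 14, 15, 15, 6, 15, 16, 17]:

(0, 1): arr[0]=20 > arr[1]=14
(0, 2): arr[0]=20 > arr[2]=15
(0, 3): arr[0]=20 > arr[3]=15
(0, 4): arr[0]=20 > arr[4]=6
(0, 5): arr[0]=20 > arr[5]=15
(0, 6): arr[0]=20 > arr[6]=16
(0, 7): arr[0]=20 > arr[7]=17
(1, 4): arr[1]=14 > arr[4]=6
(2, 4): arr[2]=15 > arr[4]=6
(3, 4): arr[3]=15 > arr[4]=6

Total inversions: 10

The array has 10 inversion(s): (0,1), (0,2), (0,3), (0,4), (0,5), (0,6), (0,7), (1,4), (2,4), (3,4). Each pair (i,j) satisfies i < j and arr[i] > arr[j].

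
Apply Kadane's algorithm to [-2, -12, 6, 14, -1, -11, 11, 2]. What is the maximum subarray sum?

Using Kadane's algorithm on [-2, -12, 6, 14, -1, -11, 11, 2]:

Scanning through the array:
Position 1 (value -12): max_ending_here = -12, max_so_far = -2
Position 2 (value 6): max_ending_here = 6, max_so_far = 6
Position 3 (value 14): max_ending_here = 20, max_so_far = 20
Position 4 (value -1): max_ending_here = 19, max_so_far = 20
Position 5 (value -11): max_ending_here = 8, max_so_far = 20
Position 6 (value 11): max_ending_here = 19, max_so_far = 20
Position 7 (value 2): max_ending_here = 21, max_so_far = 21

Maximum subarray: [6, 14, -1, -11, 11, 2]
Maximum sum: 21

The maximum subarray is [6, 14, -1, -11, 11, 2] with sum 21. This subarray runs from index 2 to index 7.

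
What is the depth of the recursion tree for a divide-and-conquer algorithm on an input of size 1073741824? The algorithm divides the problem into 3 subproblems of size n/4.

For divide and conquer with division factor 4:

Problem sizes at each level:
Level 0: 1073741824
Level 1: 268435456
Level 2: 67108864
Level 3: 16777216
Level 4: 4194304
Level 5: 1048576
Level 6: 262144
Level 7: 65536
Level 8: 16384
Level 9: 4096
Level 10: 1024
Level 11: 256
Level 12: 64
Level 13: 16
Level 14: 4
Level 15: 1

The root is level 0 and the size-1 base case is level 15 (the tree spans levels 0 through 15, i.e. 16 levels counting the root), so the depth is the number of divisions: log_4(1073741824) = 15

The recursion tree depth is log_4(1073741824) = 15. At each level, the problem size is divided by 4, so it takes 15 divisions to reduce to a base case of size 1. The algorithm makes 3 recursive calls at each level.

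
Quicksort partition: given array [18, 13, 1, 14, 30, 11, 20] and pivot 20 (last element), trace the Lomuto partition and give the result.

Lomuto partition with pivot = 20:

Initial array: [18, 13, 1, 14, 30, 11, 20]

arr[0]=18 <= 20: swap with position 0, array becomes [18, 13, 1, 14, 30, 11, 20]
arr[1]=13 <= 20: swap with position 1, array becomes [18, 13, 1, 14, 30, 11, 20]
arr[2]=1 <= 20: swap with position 2, array becomes [18, 13, 1, 14, 30, 11, 20]
arr[3]=14 <= 20: swap with position 3, array becomes [18, 13, 1, 14, 30, 11, 20]
arr[4]=30 > 20: no swap
arr[5]=11 <= 20: swap with position 4, array becomes [18, 13, 1, 14, 11, 30, 20]

Place pivot at position 5: [18, 13, 1, 14, 11, 20, 30]
Pivot position: 5

After partitioning with pivot 20, the array becomes [18, 13, 1, 14, 11, 20, 30]. The pivot is placed at index 5. All elements to the left of the pivot are <= 20, and all elements to the right are > 20.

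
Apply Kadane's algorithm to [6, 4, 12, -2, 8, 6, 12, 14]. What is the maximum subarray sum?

Using Kadane's algorithm on [6, 4, 12, -2, 8, 6, 12, 14]:

Scanning through the array:
Position 1 (value 4): max_ending_here = 10, max_so_far = 10
Position 2 (value 12): max_ending_here = 22, max_so_far = 22
Position 3 (value -2): max_ending_here = 20, max_so_far = 22
Position 4 (value 8): max_ending_here = 28, max_so_far = 28
Position 5 (value 6): max_ending_here = 34, max_so_far = 34
Position 6 (value 12): max_ending_here = 46, max_so_far = 46
Position 7 (value 14): max_ending_here = 60, max_so_far = 60

Maximum subarray: [6, 4, 12, -2, 8, 6, 12, 14]
Maximum sum: 60

The maximum subarray is [6, 4, 12, -2, 8, 6, 12, 14] with sum 60. This subarray runs from index 0 to index 7.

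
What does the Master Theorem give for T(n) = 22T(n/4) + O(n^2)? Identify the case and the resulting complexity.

Master Theorem for T(n) = 22T(n/4) + O(n^2):

a = 22, b = 4, c = 2
log_b(a) = log_4(22) = 2.2297

Case 1: c = 2 < log_4(22) = 2.2297
T(n) = O(n^(log_4 22))

For T(n) = 22T(n/4) + O(n^2): log_4(22) = 2.2297. This is Case 1 of the Master Theorem (c < log_b(a), work dominated by leaves), giving O(n^(log_4 22)).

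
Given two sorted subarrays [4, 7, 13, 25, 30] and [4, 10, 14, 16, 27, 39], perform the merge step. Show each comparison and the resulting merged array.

Merging process:

Compare 4 vs 4: take 4 from left. Merged: [4]
Compare 7 vs 4: take 4 from right. Merged: [4, 4]
Compare 7 vs 10: take 7 from left. Merged: [4, 4, 7]
Compare 13 vs 10: take 10 from right. Merged: [4, 4, 7, 10]
Compare 13 vs 14: take 13 from left. Merged: [4, 4, 7, 10, 13]
Compare 25 vs 14: take 14 from right. Merged: [4, 4, 7, 10, 13, 14]
Compare 25 vs 16: take 16 from right. Merged: [4, 4, 7, 10, 13, 14, 16]
Compare 25 vs 27: take 25 from left. Merged: [4, 4, 7, 10, 13, 14, 16, 25]
Compare 30 vs 27: take 27 from right. Merged: [4, 4, 7, 10, 13, 14, 16, 25, 27]
Compare 30 vs 39: take 30 from left. Merged: [4, 4, 7, 10, 13, 14, 16, 25, 27, 30]
Append remaining from right: [39]. Merged: [4, 4, 7, 10, 13, 14, 16, 25, 27, 30, 39]

Final merged array: [4, 4, 7, 10, 13, 14, 16, 25, 27, 30, 39]
Total comparisons: 10

The merged array is [4, 4, 7, 10, 13, 14, 16, 25, 27, 30, 39], requiring 10 comparisons. The merge step runs in O(n) time where n is the total number of elements.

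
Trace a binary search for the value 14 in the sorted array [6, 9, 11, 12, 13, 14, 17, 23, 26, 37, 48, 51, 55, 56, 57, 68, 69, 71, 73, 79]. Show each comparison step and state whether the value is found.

Binary search for 14 in [6, 9, 11, 12, 13, 14, 17, 23, 26, 37, 48, 51, 55, 56, 57, 68, 69, 71, 73, 79]:

lo=0, hi=19, mid=9, arr[mid]=37 -> 37 > 14, search left half
lo=0, hi=8, mid=4, arr[mid]=13 -> 13 < 14, search right half
lo=5, hi=8, mid=6, arr[mid]=17 -> 17 > 14, search left half
lo=5, hi=5, mid=5, arr[mid]=14 -> Found target at index 5!

Binary search finds 14 at index 5 after 4 comparisons. The search repeatedly halves the search space by comparing with the middle element.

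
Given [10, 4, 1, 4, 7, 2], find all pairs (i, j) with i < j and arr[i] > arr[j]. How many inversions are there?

Finding inversions in [10, 4, 1, 4, 7, 2]:

(0, 1): arr[0]=10 > arr[1]=4
(0, 2): arr[0]=10 > arr[2]=1
(0, 3): arr[0]=10 > arr[3]=4
(0, 4): arr[0]=10 > arr[4]=7
(0, 5): arr[0]=10 > arr[5]=2
(1, 2): arr[1]=4 > arr[2]=1
(1, 5): arr[1]=4 > arr[5]=2
(3, 5): arr[3]=4 > arr[5]=2
(4, 5): arr[4]=7 > arr[5]=2

Total inversions: 9

The array has 9 inversion(s): (0,1), (0,2), (0,3), (0,4), (0,5), (1,2), (1,5), (3,5), (4,5). Each pair (i,j) satisfies i < j and arr[i] > arr[j].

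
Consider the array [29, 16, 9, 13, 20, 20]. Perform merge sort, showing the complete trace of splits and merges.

Merge sort trace:

Split: [29, 16, 9, 13, 20, 20] -> [29, 16, 9] and [13, 20, 20]
  Split: [29, 16, 9] -> [29] and [16, 9]
    Split: [16, 9] -> [16] and [9]
    Merge: [16] + [9] -> [9, 16]
  Merge: [29] + [9, 16] -> [9, 16, 29]
  Split: [13, 20, 20] -> [13] and [20, 20]
    Split: [20, 20] -> [20] and [20]
    Merge: [20] + [20] -> [20, 20]
  Merge: [13] + [20, 20] -> [13, 20, 20]
Merge: [9, 16, 29] + [13, 20, 20] -> [9, 13, 16, 20, 20, 29]

Final sorted array: [9, 13, 16, 20, 20, 29]

The merge sort proceeds by recursively splitting the array and merging sorted halves.
After all merges, the sorted array is [9, 13, 16, 20, 20, 29].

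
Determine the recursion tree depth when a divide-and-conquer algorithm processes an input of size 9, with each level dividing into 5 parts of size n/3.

For divide and conquer with division factor 3:

Problem sizes at each level:
Level 0: 9
Level 1: 3
Level 2: 1

The root is level 0 and the size-1 base case is level 2 (the tree spans levels 0 through 2, i.e. 3 levels counting the root), so the depth is the number of divisions: log_3(9) = 2

The recursion tree depth is log_3(9) = 2. At each level, the problem size is divided by 3, so it takes 2 divisions to reduce to a base case of size 1. The algorithm makes 5 recursive calls at each level.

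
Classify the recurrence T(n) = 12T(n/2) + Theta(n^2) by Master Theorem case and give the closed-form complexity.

Master Theorem for T(n) = 12T(n/2) + O(n^2):

a = 12, b = 2, c = 2
log_b(a) = log_2(12) = 3.5850

Case 1: c = 2 < log_2(12) = 3.5850
T(n) = O(n^(log_2 12))

For T(n) = 12T(n/2) + O(n^2): log_2(12) = 3.5850. This is Case 1 of the Master Theorem (c < log_b(a), work dominated by leaves), giving O(n^(log_2 12)).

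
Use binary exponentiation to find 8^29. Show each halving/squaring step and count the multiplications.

Computing 8^29 by squaring (build up from 8^1; each line after the first costs one multiplication):

8^1 = 8
8^2 = (8^1)^2 = 8^2 = 64
8^3 = 8 * 8^2 = 8 * 64 = 512
8^6 = (8^3)^2 = 512^2 = 262144
8^7 = 8 * 8^6 = 8 * 262144 = 2097152
8^14 = (8^7)^2 = 2097152^2 = 4398046511104
8^28 = (8^14)^2 = 4398046511104^2 = 19342813113834066795298816
8^29 = 8 * 8^28 = 8 * 19342813113834066795298816 = 154742504910672534362390528

Result: 154742504910672534362390528
Multiplications needed: 7 (7 lines after 8^1)

8^29 = 154742504910672534362390528. Using exponentiation by squaring, this requires 7 multiplications. The key idea: if the exponent is even, square the half-power; if odd, multiply by the base once.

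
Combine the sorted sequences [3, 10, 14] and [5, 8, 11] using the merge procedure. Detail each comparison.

Merging process:

Compare 3 vs 5: take 3 from left. Merged: [3]
Compare 10 vs 5: take 5 from right. Merged: [3, 5]
Compare 10 vs 8: take 8 from right. Merged: [3, 5, 8]
Compare 10 vs 11: take 10 from left. Merged: [3, 5, 8, 10]
Compare 14 vs 11: take 11 from right. Merged: [3, 5, 8, 10, 11]
Append remaining from left: [14]. Merged: [3, 5, 8, 10, 11, 14]

Final merged array: [3, 5, 8, 10, 11, 14]
Total comparisons: 5

The merged array is [3, 5, 8, 10, 11, 14], requiring 5 comparisons. The merge step runs in O(n) time where n is the total number of elements.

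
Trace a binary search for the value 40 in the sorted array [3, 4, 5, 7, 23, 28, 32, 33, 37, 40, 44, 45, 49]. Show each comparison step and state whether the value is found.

Binary search for 40 in [3, 4, 5, 7, 23, 28, 32, 33, 37, 40, 44, 45, 49]:

lo=0, hi=12, mid=6, arr[mid]=32 -> 32 < 40, search right half
lo=7, hi=12, mid=9, arr[mid]=40 -> Found target at index 9!

Binary search finds 40 at index 9 after 2 comparisons. The search repeatedly halves the search space by comparing with the middle element.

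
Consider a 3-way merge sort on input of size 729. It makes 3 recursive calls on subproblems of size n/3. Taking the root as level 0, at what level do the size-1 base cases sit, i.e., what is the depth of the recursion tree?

For divide and conquer with division factor 3:

Problem sizes at each level:
Level 0: 729
Level 1: 243
Level 2: 81
Level 3: 27
Level 4: 9
Level 5: 3
Level 6: 1

The root is level 0 and the size-1 base case is level 6 (the tree spans levels 0 through 6, i.e. 7 levels counting the root), so the depth is the number of divisions: log_3(729) = 6

The recursion tree depth is log_3(729) = 6. At each level, the problem size is divided by 3, so it takes 6 divisions to reduce to a base case of size 1. The algorithm makes 3 recursive calls at each level.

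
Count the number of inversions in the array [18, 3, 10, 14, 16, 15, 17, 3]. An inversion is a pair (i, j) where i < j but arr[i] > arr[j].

Finding inversions in [18, 3, 10, 14, 16, 15, 17, 3]:

(0, 1): arr[0]=18 > arr[1]=3
(0, 2): arr[0]=18 > arr[2]=10
(0, 3): arr[0]=18 > arr[3]=14
(0, 4): arr[0]=18 > arr[4]=16
(0, 5): arr[0]=18 > arr[5]=15
(0, 6): arr[0]=18 > arr[6]=17
(0, 7): arr[0]=18 > arr[7]=3
(2, 7): arr[2]=10 > arr[7]=3
(3, 7): arr[3]=14 > arr[7]=3
(4, 5): arr[4]=16 > arr[5]=15
(4, 7): arr[4]=16 > arr[7]=3
(5, 7): arr[5]=15 > arr[7]=3
(6, 7): arr[6]=17 > arr[7]=3

Total inversions: 13

The array has 13 inversion(s): (0,1), (0,2), (0,3), (0,4), (0,5), (0,6), (0,7), (2,7), (3,7), (4,5), (4,7), (5,7), (6,7). Each pair (i,j) satisfies i < j and arr[i] > arr[j].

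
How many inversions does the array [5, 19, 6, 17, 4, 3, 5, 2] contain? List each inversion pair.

Finding inversions in [5, 19, 6, 17, 4, 3, 5, 2]:

(0, 4): arr[0]=5 > arr[4]=4
(0, 5): arr[0]=5 > arr[5]=3
(0, 7): arr[0]=5 > arr[7]=2
(1, 2): arr[1]=19 > arr[2]=6
(1, 3): arr[1]=19 > arr[3]=17
(1, 4): arr[1]=19 > arr[4]=4
(1, 5): arr[1]=19 > arr[5]=3
(1, 6): arr[1]=19 > arr[6]=5
(1, 7): arr[1]=19 > arr[7]=2
(2, 4): arr[2]=6 > arr[4]=4
(2, 5): arr[2]=6 > arr[5]=3
(2, 6): arr[2]=6 > arr[6]=5
(2, 7): arr[2]=6 > arr[7]=2
(3, 4): arr[3]=17 > arr[4]=4
(3, 5): arr[3]=17 > arr[5]=3
(3, 6): arr[3]=17 > arr[6]=5
(3, 7): arr[3]=17 > arr[7]=2
(4, 5): arr[4]=4 > arr[5]=3
(4, 7): arr[4]=4 > arr[7]=2
(5, 7): arr[5]=3 > arr[7]=2
(6, 7): arr[6]=5 > arr[7]=2

Total inversions: 21

The array has 21 inversion(s): (0,4), (0,5), (0,7), (1,2), (1,3), (1,4), (1,5), (1,6), (1,7), (2,4), (2,5), (2,6), (2,7), (3,4), (3,5), (3,6), (3,7), (4,5), (4,7), (5,7), (6,7). Each pair (i,j) satisfies i < j and arr[i] > arr[j].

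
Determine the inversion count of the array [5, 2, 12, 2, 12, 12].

Finding inversions in [5, 2, 12, 2, 12, 12]:

(0, 1): arr[0]=5 > arr[1]=2
(0, 3): arr[0]=5 > arr[3]=2
(2, 3): arr[2]=12 > arr[3]=2

Total inversions: 3

The array has 3 inversion(s): (0,1), (0,3), (2,3). Each pair (i,j) satisfies i < j and arr[i] > arr[j].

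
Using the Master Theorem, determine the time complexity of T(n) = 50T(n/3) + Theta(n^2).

Master Theorem for T(n) = 50T(n/3) + O(n^2):

a = 50, b = 3, c = 2
log_b(a) = log_3(50) = 3.5609

Case 1: c = 2 < log_3(50) = 3.5609
T(n) = O(n^(log_3 50))

For T(n) = 50T(n/3) + O(n^2): log_3(50) = 3.5609. This is Case 1 of the Master Theorem (c < log_b(a), work dominated by leaves), giving O(n^(log_3 50)).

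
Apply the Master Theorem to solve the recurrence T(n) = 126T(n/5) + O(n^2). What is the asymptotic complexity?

Master Theorem for T(n) = 126T(n/5) + O(n^2):

a = 126, b = 5, c = 2
log_b(a) = log_5(126) = 3.0050

Case 1: c = 2 < log_5(126) = 3.0050
T(n) = O(n^(log_5 126))

For T(n) = 126T(n/5) + O(n^2): log_5(126) = 3.0050. This is Case 1 of the Master Theorem (c < log_b(a), work dominated by leaves), giving O(n^(log_5 126)).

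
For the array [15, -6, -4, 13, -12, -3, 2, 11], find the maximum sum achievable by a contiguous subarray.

Using Kadane's algorithm on [15, -6, -4, 13, -12, -3, 2, 11]:

Scanning through the array:
Position 1 (value -6): max_ending_here = 9, max_so_far = 15
Position 2 (value -4): max_ending_here = 5, max_so_far = 15
Position 3 (value 13): max_ending_here = 18, max_so_far = 18
Position 4 (value -12): max_ending_here = 6, max_so_far = 18
Position 5 (value -3): max_ending_here = 3, max_so_far = 18
Position 6 (value 2): max_ending_here = 5, max_so_far = 18
Position 7 (value 11): max_ending_here = 16, max_so_far = 18

Maximum subarray: [15, -6, -4, 13]
Maximum sum: 18

The maximum subarray is [15, -6, -4, 13] with sum 18. This subarray runs from index 0 to index 3.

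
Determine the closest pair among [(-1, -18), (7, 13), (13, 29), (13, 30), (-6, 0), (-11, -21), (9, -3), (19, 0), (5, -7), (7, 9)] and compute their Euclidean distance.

Computing all pairwise distances among 10 points:

d((-1, -18), (7, 13)) = 32.0156
d((-1, -18), (13, 29)) = 49.0408
d((-1, -18), (13, 30)) = 50.0
d((-1, -18), (-6, 0)) = 18.6815
d((-1, -18), (-11, -21)) = 10.4403
d((-1, -18), (9, -3)) = 18.0278
d((-1, -18), (19, 0)) = 26.9072
d((-1, -18), (5, -7)) = 12.53
d((-1, -18), (7, 9)) = 28.1603
d((7, 13), (13, 29)) = 17.088
d((7, 13), (13, 30)) = 18.0278
d((7, 13), (-6, 0)) = 18.3848
d((7, 13), (-11, -21)) = 38.4708
d((7, 13), (9, -3)) = 16.1245
d((7, 13), (19, 0)) = 17.6918
d((7, 13), (5, -7)) = 20.0998
d((7, 13), (7, 9)) = 4.0
d((13, 29), (13, 30)) = 1.0 <-- minimum
d((13, 29), (-6, 0)) = 34.6699
d((13, 29), (-11, -21)) = 55.4617
d((13, 29), (9, -3)) = 32.249
d((13, 29), (19, 0)) = 29.6142
d((13, 29), (5, -7)) = 36.8782
d((13, 29), (7, 9)) = 20.8806
d((13, 30), (-6, 0)) = 35.5106
d((13, 30), (-11, -21)) = 56.3649
d((13, 30), (9, -3)) = 33.2415
d((13, 30), (19, 0)) = 30.5941
d((13, 30), (5, -7)) = 37.855
d((13, 30), (7, 9)) = 21.8403
d((-6, 0), (-11, -21)) = 21.587
d((-6, 0), (9, -3)) = 15.2971
d((-6, 0), (19, 0)) = 25.0
d((-6, 0), (5, -7)) = 13.0384
d((-6, 0), (7, 9)) = 15.8114
d((-11, -21), (9, -3)) = 26.9072
d((-11, -21), (19, 0)) = 36.6197
d((-11, -21), (5, -7)) = 21.2603
d((-11, -21), (7, 9)) = 34.9857
d((9, -3), (19, 0)) = 10.4403
d((9, -3), (5, -7)) = 5.6569
d((9, -3), (7, 9)) = 12.1655
d((19, 0), (5, -7)) = 15.6525
d((19, 0), (7, 9)) = 15.0
d((5, -7), (7, 9)) = 16.1245

Closest pair: (13, 29) and (13, 30) with distance 1.0

The closest pair is (13, 29) and (13, 30) with Euclidean distance 1.0. For 10 points, brute-force pairwise comparison is shown above. For large n, the divide-and-conquer algorithm (sort by x, recurse on halves, check the dividing strip) achieves O(n log n).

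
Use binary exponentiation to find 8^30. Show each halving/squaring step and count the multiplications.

Computing 8^30 by squaring (build up from 8^1; each line after the first costs one multiplication):

8^1 = 8
8^2 = (8^1)^2 = 8^2 = 64
8^3 = 8 * 8^2 = 8 * 64 = 512
8^6 = (8^3)^2 = 512^2 = 262144
8^7 = 8 * 8^6 = 8 * 262144 = 2097152
8^14 = (8^7)^2 = 2097152^2 = 4398046511104
8^15 = 8 * 8^14 = 8 * 4398046511104 = 35184372088832
8^30 = (8^15)^2 = 35184372088832^2 = 1237940039285380274899124224

Result: 1237940039285380274899124224
Multiplications needed: 7 (7 lines after 8^1)

8^30 = 1237940039285380274899124224. Using exponentiation by squaring, this requires 7 multiplications. The key idea: if the exponent is even, square the half-power; if odd, multiply by the base once.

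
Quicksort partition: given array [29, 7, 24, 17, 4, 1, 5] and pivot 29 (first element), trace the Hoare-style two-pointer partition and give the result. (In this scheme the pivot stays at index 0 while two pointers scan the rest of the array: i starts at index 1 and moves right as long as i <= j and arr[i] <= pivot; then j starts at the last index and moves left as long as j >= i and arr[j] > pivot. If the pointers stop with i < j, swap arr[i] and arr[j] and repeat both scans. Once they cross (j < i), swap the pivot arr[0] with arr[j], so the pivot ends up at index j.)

Hoare-style two-pointer partition with pivot = 29:

Initial array: [29, 7, 24, 17, 4, 1, 5]

Pointers start at i = 1, j = 6.
i ends at 7, j ends at 6: the pointers have crossed (j < i), so scanning stops.

Swap pivot arr[0] with arr[6] to place pivot at position 6: [5, 7, 24, 17, 4, 1, 29]
Pivot position: 6

After partitioning with pivot 29, the array becomes [5, 7, 24, 17, 4, 1, 29]. The pivot is placed at index 6. All elements to the left of the pivot are <= 29, and all elements to the right are > 29.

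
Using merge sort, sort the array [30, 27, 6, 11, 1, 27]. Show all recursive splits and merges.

Merge sort trace:

Split: [30, 27, 6, 11, 1, 27] -> [30, 27, 6] and [11, 1, 27]
  Split: [30, 27, 6] -> [30] and [27, 6]
    Split: [27, 6] -> [27] and [6]
    Merge: [27] + [6] -> [6, 27]
  Merge: [30] + [6, 27] -> [6, 27, 30]
  Split: [11, 1, 27] -> [11] and [1, 27]
    Split: [1, 27] -> [1] and [27]
    Merge: [1] + [27] -> [1, 27]
  Merge: [11] + [1, 27] -> [1, 11, 27]
Merge: [6, 27, 30] + [1, 11, 27] -> [1, 6, 11, 27, 27, 30]

Final sorted array: [1, 6, 11, 27, 27, 30]

The merge sort proceeds by recursively splitting the array and merging sorted halves.
After all merges, the sorted array is [1, 6, 11, 27, 27, 30].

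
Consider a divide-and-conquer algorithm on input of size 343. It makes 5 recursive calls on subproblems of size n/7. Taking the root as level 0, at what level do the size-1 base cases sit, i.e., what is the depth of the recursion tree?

For divide and conquer with division factor 7:

Problem sizes at each level:
Level 0: 343
Level 1: 49
Level 2: 7
Level 3: 1

The root is level 0 and the size-1 base case is level 3 (the tree spans levels 0 through 3, i.e. 4 levels counting the root), so the depth is the number of divisions: log_7(343) = 3

The recursion tree depth is log_7(343) = 3. At each level, the problem size is divided by 7, so it takes 3 divisions to reduce to a base case of size 1. The algorithm makes 5 recursive calls at each level.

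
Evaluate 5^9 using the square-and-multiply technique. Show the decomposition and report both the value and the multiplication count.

Computing 5^9 by squaring (build up from 5^1; each line after the first costs one multiplication):

5^1 = 5
5^2 = (5^1)^2 = 5^2 = 25
5^4 = (5^2)^2 = 25^2 = 625
5^8 = (5^4)^2 = 625^2 = 390625
5^9 = 5 * 5^8 = 5 * 390625 = 1953125

Result: 1953125
Multiplications needed: 4 (4 lines after 5^1)

5^9 = 1953125. Using exponentiation by squaring, this requires 4 multiplications. The key idea: if the exponent is even, square the half-power; if odd, multiply by the base once.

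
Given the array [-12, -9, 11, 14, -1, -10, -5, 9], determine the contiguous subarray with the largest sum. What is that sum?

Using Kadane's algorithm on [-12, -9, 11, 14, -1, -10, -5, 9]:

Scanning through the array:
Position 1 (value -9): max_ending_here = -9, max_so_far = -9
Position 2 (value 11): max_ending_here = 11, max_so_far = 11
Position 3 (value 14): max_ending_here = 25, max_so_far = 25
Position 4 (value -1): max_ending_here = 24, max_so_far = 25
Position 5 (value -10): max_ending_here = 14, max_so_far = 25
Position 6 (value -5): max_ending_here = 9, max_so_far = 25
Position 7 (value 9): max_ending_here = 18, max_so_far = 25

Maximum subarray: [11, 14]
Maximum sum: 25

The maximum subarray is [11, 14] with sum 25. This subarray runs from index 2 to index 3.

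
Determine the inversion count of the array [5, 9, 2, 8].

Finding inversions in [5, 9, 2, 8]:

(0, 2): arr[0]=5 > arr[2]=2
(1, 2): arr[1]=9 > arr[2]=2
(1, 3): arr[1]=9 > arr[3]=8

Total inversions: 3

The array has 3 inversion(s): (0,2), (1,2), (1,3). Each pair (i,j) satisfies i < j and arr[i] > arr[j].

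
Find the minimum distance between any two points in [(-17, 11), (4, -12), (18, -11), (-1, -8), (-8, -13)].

Computing all pairwise distances among 5 points:

d((-17, 11), (4, -12)) = 31.1448
d((-17, 11), (18, -11)) = 41.3401
d((-17, 11), (-1, -8)) = 24.8395
d((-17, 11), (-8, -13)) = 25.632
d((4, -12), (18, -11)) = 14.0357
d((4, -12), (-1, -8)) = 6.4031 <-- minimum
d((4, -12), (-8, -13)) = 12.0416
d((18, -11), (-1, -8)) = 19.2354
d((18, -11), (-8, -13)) = 26.0768
d((-1, -8), (-8, -13)) = 8.6023

Closest pair: (4, -12) and (-1, -8) with distance 6.4031

The closest pair is (4, -12) and (-1, -8) with Euclidean distance 6.4031. For 5 points, brute-force pairwise comparison is shown above. For large n, the divide-and-conquer algorithm (sort by x, recurse on halves, check the dividing strip) achieves O(n log n).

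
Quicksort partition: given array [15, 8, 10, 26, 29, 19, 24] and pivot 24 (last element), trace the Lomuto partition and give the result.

Lomuto partition with pivot = 24:

Initial array: [15, 8, 10, 26, 29, 19, 24]

arr[0]=15 <= 24: swap with position 0, array becomes [15, 8, 10, 26, 29, 19, 24]
arr[1]=8 <= 24: swap with position 1, array becomes [15, 8, 10, 26, 29, 19, 24]
arr[2]=10 <= 24: swap with position 2, array becomes [15, 8, 10, 26, 29, 19, 24]
arr[3]=26 > 24: no swap
arr[4]=29 > 24: no swap
arr[5]=19 <= 24: swap with position 3, array becomes [15, 8, 10, 19, 29, 26, 24]

Place pivot at position 4: [15, 8, 10, 19, 24, 26, 29]
Pivot position: 4

After partitioning with pivot 24, the array becomes [15, 8, 10, 19, 24, 26, 29]. The pivot is placed at index 4. All elements to the left of the pivot are <= 24, and all elements to the right are > 24.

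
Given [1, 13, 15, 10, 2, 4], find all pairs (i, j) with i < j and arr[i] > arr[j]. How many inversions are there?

Finding inversions in [1, 13, 15, 10, 2, 4]:

(1, 3): arr[1]=13 > arr[3]=10
(1, 4): arr[1]=13 > arr[4]=2
(1, 5): arr[1]=13 > arr[5]=4
(2, 3): arr[2]=15 > arr[3]=10
(2, 4): arr[2]=15 > arr[4]=2
(2, 5): arr[2]=15 > arr[5]=4
(3, 4): arr[3]=10 > arr[4]=2
(3, 5): arr[3]=10 > arr[5]=4

Total inversions: 8

The array has 8 inversion(s): (1,3), (1,4), (1,5), (2,3), (2,4), (2,5), (3,4), (3,5). Each pair (i,j) satisfies i < j and arr[i] > arr[j].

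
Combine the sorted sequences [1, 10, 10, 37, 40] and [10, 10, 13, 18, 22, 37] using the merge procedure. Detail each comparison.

Merging process:

Compare 1 vs 10: take 1 from left. Merged: [1]
Compare 10 vs 10: take 10 from left. Merged: [1, 10]
Compare 10 vs 10: take 10 from left. Merged: [1, 10, 10]
Compare 37 vs 10: take 10 from right. Merged: [1, 10, 10, 10]
Compare 37 vs 10: take 10 from right. Merged: [1, 10, 10, 10, 10]
Compare 37 vs 13: take 13 from right. Merged: [1, 10, 10, 10, 10, 13]
Compare 37 vs 18: take 18 from right. Merged: [1, 10, 10, 10, 10, 13, 18]
Compare 37 vs 22: take 22 from right. Merged: [1, 10, 10, 10, 10, 13, 18, 22]
Compare 37 vs 37: take 37 from left. Merged: [1, 10, 10, 10, 10, 13, 18, 22, 37]
Compare 40 vs 37: take 37 from right. Merged: [1, 10, 10, 10, 10, 13, 18, 22, 37, 37]
Append remaining from left: [40]. Merged: [1, 10, 10, 10, 10, 13, 18, 22, 37, 37, 40]

Final merged array: [1, 10, 10, 10, 10, 13, 18, 22, 37, 37, 40]
Total comparisons: 10

The merged array is [1, 10, 10, 10, 10, 13, 18, 22, 37, 37, 40], requiring 10 comparisons. The merge step runs in O(n) time where n is the total number of elements.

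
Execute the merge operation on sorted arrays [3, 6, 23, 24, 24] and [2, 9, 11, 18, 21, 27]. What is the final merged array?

Merging process:

Compare 3 vs 2: take 2 from right. Merged: [2]
Compare 3 vs 9: take 3 from left. Merged: [2, 3]
Compare 6 vs 9: take 6 from left. Merged: [2, 3, 6]
Compare 23 vs 9: take 9 from right. Merged: [2, 3, 6, 9]
Compare 23 vs 11: take 11 from right. Merged: [2, 3, 6, 9, 11]
Compare 23 vs 18: take 18 from right. Merged: [2, 3, 6, 9, 11, 18]
Compare 23 vs 21: take 21 from right. Merged: [2, 3, 6, 9, 11, 18, 21]
Compare 23 vs 27: take 23 from left. Merged: [2, 3, 6, 9, 11, 18, 21, 23]
Compare 24 vs 27: take 24 from left. Merged: [2, 3, 6, 9, 11, 18, 21, 23, 24]
Compare 24 vs 27: take 24 from left. Merged: [2, 3, 6, 9, 11, 18, 21, 23, 24, 24]
Append remaining from right: [27]. Merged: [2, 3, 6, 9, 11, 18, 21, 23, 24, 24, 27]

Final merged array: [2, 3, 6, 9, 11, 18, 21, 23, 24, 24, 27]
Total comparisons: 10

The merged array is [2, 3, 6, 9, 11, 18, 21, 23, 24, 24, 27], requiring 10 comparisons. The merge step runs in O(n) time where n is the total number of elements.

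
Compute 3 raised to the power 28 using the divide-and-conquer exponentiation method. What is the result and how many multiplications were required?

Computing 3^28 by squaring (build up from 3^1; each line after the first costs one multiplication):

3^1 = 3
3^2 = (3^1)^2 = 3^2 = 9
3^3 = 3 * 3^2 = 3 * 9 = 27
3^6 = (3^3)^2 = 27^2 = 729
3^7 = 3 * 3^6 = 3 * 729 = 2187
3^14 = (3^7)^2 = 2187^2 = 4782969
3^28 = (3^14)^2 = 4782969^2 = 22876792454961

Result: 22876792454961
Multiplications needed: 6 (6 lines after 3^1)

3^28 = 22876792454961. Using exponentiation by squaring, this requires 6 multiplications. The key idea: if the exponent is even, square the half-power; if odd, multiply by the base once.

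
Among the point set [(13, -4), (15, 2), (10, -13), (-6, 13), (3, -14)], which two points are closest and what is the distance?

Computing all pairwise distances among 5 points:

d((13, -4), (15, 2)) = 6.3246 <-- minimum
d((13, -4), (10, -13)) = 9.4868
d((13, -4), (-6, 13)) = 25.4951
d((13, -4), (3, -14)) = 14.1421
d((15, 2), (10, -13)) = 15.8114
d((15, 2), (-6, 13)) = 23.7065
d((15, 2), (3, -14)) = 20.0
d((10, -13), (-6, 13)) = 30.5287
d((10, -13), (3, -14)) = 7.0711
d((-6, 13), (3, -14)) = 28.4605

Closest pair: (13, -4) and (15, 2) with distance 6.3246

The closest pair is (13, -4) and (15, 2) with Euclidean distance 6.3246. For 5 points, brute-force pairwise comparison is shown above. For large n, the divide-and-conquer algorithm (sort by x, recurse on halves, check the dividing strip) achieves O(n log n).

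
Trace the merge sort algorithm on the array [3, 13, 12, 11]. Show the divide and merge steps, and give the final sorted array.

Merge sort trace:

Split: [3, 13, 12, 11] -> [3, 13] and [12, 11]
  Split: [3, 13] -> [3] and [13]
  Merge: [3] + [13] -> [3, 13]
  Split: [12, 11] -> [12] and [11]
  Merge: [12] + [11] -> [11, 12]
Merge: [3, 13] + [11, 12] -> [3, 11, 12, 13]

Final sorted array: [3, 11, 12, 13]

The merge sort proceeds by recursively splitting the array and merging sorted halves.
After all merges, the sorted array is [3, 11, 12, 13].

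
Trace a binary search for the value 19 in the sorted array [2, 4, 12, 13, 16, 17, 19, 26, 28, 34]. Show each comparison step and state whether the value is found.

Binary search for 19 in [2, 4, 12, 13, 16, 17, 19, 26, 28, 34]:

lo=0, hi=9, mid=4, arr[mid]=16 -> 16 < 19, search right half
lo=5, hi=9, mid=7, arr[mid]=26 -> 26 > 19, search left half
lo=5, hi=6, mid=5, arr[mid]=17 -> 17 < 19, search right half
lo=6, hi=6, mid=6, arr[mid]=19 -> Found target at index 6!

Binary search finds 19 at index 6 after 4 comparisons. The search repeatedly halves the search space by comparing with the middle element.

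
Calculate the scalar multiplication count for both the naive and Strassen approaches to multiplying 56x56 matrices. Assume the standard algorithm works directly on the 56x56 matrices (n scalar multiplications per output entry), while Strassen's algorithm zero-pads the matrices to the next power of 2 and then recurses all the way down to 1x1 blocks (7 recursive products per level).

Matrix multiplication for 56x56 matrices:

Strassen's algorithm requires power-of-2 dimensions. Pad 56x56 to 64x64 (next power of 2).

Standard algorithm: 56^3 = 175616 multiplications
Strassen's algorithm: 7^(log2(64)) = 7^6 = 117649 multiplications
Savings: 175616 - 117649 = 57967 multiplications

Standard: 175616 multiplications (56^3). Strassen: 117649 multiplications (7^6, after padding to 64x64). Strassen reduces 8 recursive multiplications to 7 at each level.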